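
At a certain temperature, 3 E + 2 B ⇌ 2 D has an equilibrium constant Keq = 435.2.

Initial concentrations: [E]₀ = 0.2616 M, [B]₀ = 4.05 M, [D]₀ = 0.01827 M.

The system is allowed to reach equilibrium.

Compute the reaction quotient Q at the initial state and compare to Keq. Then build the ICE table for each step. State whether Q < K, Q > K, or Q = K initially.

Q₀ = 0.001137; Q < K (proceeds forward)

Q₀ = 0.001137 vs Keq = 435.2 ⇒ Q<K, forward
Step 1:
                  E         B         D
  I          0.2616      4.05   0.01827
  C         -0.2445    -0.163     0.163
  E          0.0171     3.887    0.1813
  solve Keq expr → x = 0.0815; check Q = 435.2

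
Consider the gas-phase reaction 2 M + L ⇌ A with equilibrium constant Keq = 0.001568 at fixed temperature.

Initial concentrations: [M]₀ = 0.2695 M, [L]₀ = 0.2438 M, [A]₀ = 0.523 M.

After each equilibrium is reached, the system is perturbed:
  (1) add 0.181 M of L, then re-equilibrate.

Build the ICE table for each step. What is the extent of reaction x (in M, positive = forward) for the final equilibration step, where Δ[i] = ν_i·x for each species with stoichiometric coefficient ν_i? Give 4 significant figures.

Q₀ = 29.54 vs Keq = 0.001568 ⇒ Q>K, reverse
Step 1:
                    M           L           A
  I            0.2695      0.2438       0.523
  C             1.042      0.5209     -0.5209
  E             1.311      0.7647    0.002062
  solve Keq expr → x = -0.5209; check Q = 0.001568
Then add 0.181 M of L.
Step 2:
                    M           L           A
  I             1.311      0.9457    0.002062
  C       -9.6602e-04 -4.8301e-04  4.8301e-04
  E              1.31      0.9453    0.002545
  solve Keq expr → x = 4.8301e-04; check Q = 0.001568

x = 4.8301e-04 M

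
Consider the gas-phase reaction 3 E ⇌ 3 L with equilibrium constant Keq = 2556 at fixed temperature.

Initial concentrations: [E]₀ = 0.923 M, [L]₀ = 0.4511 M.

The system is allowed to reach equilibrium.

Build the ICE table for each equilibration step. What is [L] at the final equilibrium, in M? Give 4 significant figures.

[L]_eq = 1.28 M

Q₀ = 0.1167 vs Keq = 2556 ⇒ Q<K, forward
Step 1:
                    E           L
  I             0.923      0.4511
  C           -0.8293      0.8293
  E           0.09365        1.28
  solve Keq expr → x = 0.2764; check Q = 2556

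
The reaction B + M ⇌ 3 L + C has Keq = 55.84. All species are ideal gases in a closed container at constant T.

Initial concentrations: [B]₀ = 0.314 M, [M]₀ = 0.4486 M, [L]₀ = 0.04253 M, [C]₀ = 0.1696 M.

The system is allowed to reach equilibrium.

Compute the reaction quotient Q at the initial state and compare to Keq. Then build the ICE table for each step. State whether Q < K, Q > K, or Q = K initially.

Q₀ = 9.2624e-05; Q < K (proceeds forward)

Q₀ = 9.2624e-05 vs Keq = 55.84 ⇒ Q<K, forward
Step 1:
                   B          M          L          C
  init         0.314     0.4486    0.04253     0.1696
  Δ          -0.2807    -0.2807     0.8422     0.2807
  eq         0.03327     0.1679     0.8847     0.4503
  solve Keq expr → x = 0.2807; check Q = 55.84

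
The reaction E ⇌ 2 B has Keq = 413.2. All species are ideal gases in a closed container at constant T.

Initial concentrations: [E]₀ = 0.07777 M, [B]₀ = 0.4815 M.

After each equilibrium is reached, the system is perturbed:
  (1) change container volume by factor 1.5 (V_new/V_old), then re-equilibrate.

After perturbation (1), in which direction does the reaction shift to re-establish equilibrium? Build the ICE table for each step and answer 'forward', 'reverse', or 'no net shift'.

Direction: forward

Q₀ = 2.981 vs Keq = 413.2 ⇒ Q<K, forward
Step 1:
                    E           B
  Initial     0.07777      0.4815
  Change     -0.07679      0.1536
  Equil    9.7613e-04      0.6351
  solve Keq expr → x = 0.07679; check Q = 413.2
Then change container volume by factor 1.5 (V_new/V_old).
Step 2:
                    E           B
  Initial  6.5075e-04      0.4234
  Change  -2.1603e-04  4.3206e-04
  Equil    4.3472e-04      0.4238
  solve Keq expr → x = 2.1603e-04; check Q = 413.2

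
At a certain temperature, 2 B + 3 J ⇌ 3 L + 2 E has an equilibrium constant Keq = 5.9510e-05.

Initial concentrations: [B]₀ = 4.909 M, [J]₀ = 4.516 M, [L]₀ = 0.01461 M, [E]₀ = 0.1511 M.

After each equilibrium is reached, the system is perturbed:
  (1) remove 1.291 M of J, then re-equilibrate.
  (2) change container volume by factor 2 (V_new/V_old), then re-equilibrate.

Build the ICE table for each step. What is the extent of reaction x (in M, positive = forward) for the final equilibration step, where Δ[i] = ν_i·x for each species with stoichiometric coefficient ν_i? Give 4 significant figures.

Q₀ = 3.2080e-11 vs Keq = 5.9510e-05 ⇒ Q<K, forward
Step 1:
                   B          J          L          E
  init         4.909      4.516    0.01461     0.1511
  Δ          -0.4024    -0.6036     0.6036     0.4024
  eq           4.507      3.912     0.6182     0.5535
  solve Keq expr → x = 0.2012; check Q = 5.9510e-05
Then remove 1.291 M of J.
Step 2:
                   B          J          L          E
  init         4.507      2.621     0.6182     0.5535
  Δ          0.08468      0.127     -0.127   -0.08468
  eq           4.591      2.748     0.4912     0.4688
  solve Keq expr → x = -0.04234; check Q = 5.9510e-05
Then change container volume by factor 2 (V_new/V_old).
Step 3:
                   B          J          L          E
  init         2.296      1.374     0.2456     0.2344
  Δ                0          0          0          0
  eq           2.296      1.374     0.2456     0.2344
  solve Keq expr → x = 0; check Q = 5.9510e-05

x = 0 M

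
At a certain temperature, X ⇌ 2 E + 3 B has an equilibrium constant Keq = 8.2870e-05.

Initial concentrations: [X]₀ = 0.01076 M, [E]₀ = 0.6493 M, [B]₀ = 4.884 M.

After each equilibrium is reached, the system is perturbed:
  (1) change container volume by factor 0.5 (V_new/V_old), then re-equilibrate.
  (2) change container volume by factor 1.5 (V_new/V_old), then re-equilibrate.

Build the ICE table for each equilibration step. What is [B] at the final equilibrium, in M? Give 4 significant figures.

Q₀ = 4565 vs Keq = 8.2870e-05 ⇒ Q>K, reverse
Step 1:
                   X          E          B
  init       0.01076     0.6493      4.884
  Δ           0.3243    -0.6486    -0.9729
  eq          0.3351 6.8127e-04      3.911
  solve Keq expr → x = -0.3243; check Q = 8.2870e-05
Then change container volume by factor 0.5 (V_new/V_old).
Step 2:
                   X          E          B
  init        0.6701   0.001363      7.822
  Δ       5.1084e-04  -0.001022  -0.001533
  eq          0.6706 3.4087e-04      7.821
  solve Keq expr → x = -5.1084e-04; check Q = 8.2870e-05
Then change container volume by factor 1.5 (V_new/V_old).
Step 3:
                   X          E          B
  init        0.4471 2.2724e-04      5.214
  Δ       -1.4196e-04 2.8391e-04 4.2587e-04
  eq           0.447 5.1116e-04      5.214
  solve Keq expr → x = 1.4196e-04; check Q = 8.2870e-05

[B]_eq = 5.214 M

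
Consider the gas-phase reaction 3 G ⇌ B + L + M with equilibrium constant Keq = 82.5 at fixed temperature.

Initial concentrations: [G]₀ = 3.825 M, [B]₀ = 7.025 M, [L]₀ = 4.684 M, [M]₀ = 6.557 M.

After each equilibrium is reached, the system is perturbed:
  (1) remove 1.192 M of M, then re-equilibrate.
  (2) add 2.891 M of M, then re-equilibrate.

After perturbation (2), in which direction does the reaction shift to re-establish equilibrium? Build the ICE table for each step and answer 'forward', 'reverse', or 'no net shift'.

Q₀ = 3.855 vs Keq = 82.5 ⇒ Q<K, forward
Step 1:
                   G          B          L          M
  Initial      3.825      7.025      4.684      6.557
  Change      -2.271      0.757      0.757      0.757
  Equil        1.554      7.782      5.441      7.314
  solve Keq expr → x = 0.757; check Q = 82.5
Then remove 1.192 M of M.
Step 2:
                   G          B          L          M
  Initial      1.554      7.782      5.441      6.122
  Change    -0.08305    0.02768    0.02768    0.02768
  Equil        1.471       7.81      5.469       6.15
  solve Keq expr → x = 0.02768; check Q = 82.5
Then add 2.891 M of M.
Step 3:
                   G          B          L          M
  Initial      1.471       7.81      5.469      9.041
  Change       0.187   -0.06232   -0.06232   -0.06232
  Equil        1.658      7.747      5.406      8.978
  solve Keq expr → x = -0.06232; check Q = 82.5

Direction: reverse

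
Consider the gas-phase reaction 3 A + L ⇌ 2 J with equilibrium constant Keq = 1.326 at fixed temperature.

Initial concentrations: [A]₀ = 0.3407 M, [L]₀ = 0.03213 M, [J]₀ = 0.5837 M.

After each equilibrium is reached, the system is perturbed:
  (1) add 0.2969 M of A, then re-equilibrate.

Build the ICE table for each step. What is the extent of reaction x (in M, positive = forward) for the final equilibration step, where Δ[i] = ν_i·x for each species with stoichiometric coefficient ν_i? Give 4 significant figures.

x = 0.03652 M

Q₀ = 268.1 vs Keq = 1.326 ⇒ Q>K, reverse
Step 1:
                  A         L         J
  I          0.3407   0.03213    0.5837
  C          0.4117    0.1372   -0.2744
  E          0.7524    0.1694    0.3093
  solve Keq expr → x = -0.1372; check Q = 1.326
Then add 0.2969 M of A.
Step 2:
                  A         L         J
  I           1.049    0.1694    0.3093
  C         -0.1096  -0.03652   0.07305
  E          0.9397    0.1328    0.3823
  solve Keq expr → x = 0.03652; check Q = 1.326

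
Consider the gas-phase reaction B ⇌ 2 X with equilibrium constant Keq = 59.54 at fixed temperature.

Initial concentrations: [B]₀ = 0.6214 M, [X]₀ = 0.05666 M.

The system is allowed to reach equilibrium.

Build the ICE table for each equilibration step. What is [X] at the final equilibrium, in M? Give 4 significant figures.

Q₀ = 0.005166 vs Keq = 59.54 ⇒ Q<K, forward
Step 1:
                  B         X
  Initial    0.6214   0.05666
  Change    -0.5953     1.191
  Equil     0.02613     1.247
  solve Keq expr → x = 0.5953; check Q = 59.54

[X]_eq = 1.247 M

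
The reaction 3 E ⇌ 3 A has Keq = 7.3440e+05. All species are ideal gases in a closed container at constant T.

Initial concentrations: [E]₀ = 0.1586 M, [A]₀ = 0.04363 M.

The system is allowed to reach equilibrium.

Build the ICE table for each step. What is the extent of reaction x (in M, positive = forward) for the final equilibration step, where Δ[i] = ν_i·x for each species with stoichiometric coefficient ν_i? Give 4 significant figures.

x = 0.05213 M

Q₀ = 0.02082 vs Keq = 7.3440e+05 ⇒ Q<K, forward
Step 1:
                  E         A
  Initial    0.1586   0.04363
  Change    -0.1564    0.1564
  Equil    0.002217       0.2
  solve Keq expr → x = 0.05213; check Q = 7.3440e+05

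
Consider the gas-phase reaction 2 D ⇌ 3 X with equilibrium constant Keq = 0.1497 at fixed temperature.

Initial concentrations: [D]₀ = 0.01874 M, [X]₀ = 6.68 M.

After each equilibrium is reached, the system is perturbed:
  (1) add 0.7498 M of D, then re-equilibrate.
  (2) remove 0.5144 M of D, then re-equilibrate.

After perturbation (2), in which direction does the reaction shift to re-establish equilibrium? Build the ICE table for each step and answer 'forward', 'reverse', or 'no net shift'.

Q₀ = 8.4877e+05 vs Keq = 0.1497 ⇒ Q>K, reverse
Step 1:
                   D          X
  Initial    0.01874       6.68
  Change       3.616     -5.425
  Equil        3.635      1.255
  solve Keq expr → x = -1.808; check Q = 0.1497
Then add 0.7498 M of D.
Step 2:
                   D          X
  Initial      4.385      1.255
  Change    -0.09736      0.146
  Equil        4.288      1.401
  solve Keq expr → x = 0.04868; check Q = 0.1497
Then remove 0.5144 M of D.
Step 3:
                   D          X
  Initial      3.773      1.401
  Change     0.06628   -0.09943
  Equil         3.84      1.302
  solve Keq expr → x = -0.03314; check Q = 0.1497

Direction: reverse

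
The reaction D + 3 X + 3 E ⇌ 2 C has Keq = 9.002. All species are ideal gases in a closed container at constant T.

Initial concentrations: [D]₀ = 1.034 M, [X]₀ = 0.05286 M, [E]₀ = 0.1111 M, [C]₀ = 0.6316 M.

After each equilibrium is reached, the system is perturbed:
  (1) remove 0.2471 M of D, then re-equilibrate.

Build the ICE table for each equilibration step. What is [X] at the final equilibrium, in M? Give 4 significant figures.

[X]_eq = 0.4687 M

Q₀ = 1.9048e+06 vs Keq = 9.002 ⇒ Q>K, reverse
Step 1:
                   D          X          E          C
  init         1.034    0.05286     0.1111     0.6316
  Δ           0.1338     0.4013     0.4013    -0.2676
  eq           1.168     0.4542     0.5124      0.364
  solve Keq expr → x = -0.1338; check Q = 9.002
Then remove 0.2471 M of D.
Step 2:
                   D          X          E          C
  init        0.9207     0.4542     0.5124      0.364
  Δ         0.004848    0.01454    0.01454  -0.009695
  eq          0.9255     0.4687      0.527     0.3544
  solve Keq expr → x = -0.004848; check Q = 9.002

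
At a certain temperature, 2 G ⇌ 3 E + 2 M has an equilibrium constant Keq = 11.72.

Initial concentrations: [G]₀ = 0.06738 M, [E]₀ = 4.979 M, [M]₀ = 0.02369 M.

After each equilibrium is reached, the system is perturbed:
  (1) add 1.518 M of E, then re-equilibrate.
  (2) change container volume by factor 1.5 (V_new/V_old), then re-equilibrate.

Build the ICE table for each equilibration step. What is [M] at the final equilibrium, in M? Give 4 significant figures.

Q₀ = 15.26 vs Keq = 11.72 ⇒ Q>K, reverse
Step 1:
                   G          E          M
  init       0.06738      4.979    0.02369
  Δ         0.002221  -0.003332  -0.002221
  eq          0.0696      4.976    0.02147
  solve Keq expr → x = -0.001111; check Q = 11.72
Then add 1.518 M of E.
Step 2:
                   G          E          M
  init        0.0696      6.494    0.02147
  Δ         0.005831  -0.008747  -0.005831
  eq         0.07543      6.485    0.01564
  solve Keq expr → x = -0.002916; check Q = 11.72
Then change container volume by factor 1.5 (V_new/V_old).
Step 3:
                   G          E          M
  init       0.05029      4.323    0.01042
  Δ         -0.00628   0.009421    0.00628
  eq         0.04401      4.333    0.01671
  solve Keq expr → x = 0.00314; check Q = 11.72

[M]_eq = 0.01671 M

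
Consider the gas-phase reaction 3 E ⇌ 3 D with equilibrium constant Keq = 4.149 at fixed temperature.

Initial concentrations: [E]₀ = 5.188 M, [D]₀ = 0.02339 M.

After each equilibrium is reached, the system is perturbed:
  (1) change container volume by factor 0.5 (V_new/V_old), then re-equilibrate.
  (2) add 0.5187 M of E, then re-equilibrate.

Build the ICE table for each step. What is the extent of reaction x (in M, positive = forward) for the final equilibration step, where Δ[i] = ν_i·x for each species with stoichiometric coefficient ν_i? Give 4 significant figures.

x = 0.1066 M

Q₀ = 9.1641e-08 vs Keq = 4.149 ⇒ Q<K, forward
Step 1:
                    E           D
  Initial       5.188     0.02339
  Change       -3.189       3.189
  Equil         1.999       3.212
  solve Keq expr → x = 1.063; check Q = 4.149
Then change container volume by factor 0.5 (V_new/V_old).
Step 2:
                    E           D
  Initial       3.998       6.425
  Change            0           0
  Equil         3.998       6.425
  solve Keq expr → x = 0; check Q = 4.149
Then add 0.5187 M of E.
Step 3:
                    E           D
  Initial       4.517       6.425
  Change      -0.3197      0.3197
  Equil         4.197       6.744
  solve Keq expr → x = 0.1066; check Q = 4.149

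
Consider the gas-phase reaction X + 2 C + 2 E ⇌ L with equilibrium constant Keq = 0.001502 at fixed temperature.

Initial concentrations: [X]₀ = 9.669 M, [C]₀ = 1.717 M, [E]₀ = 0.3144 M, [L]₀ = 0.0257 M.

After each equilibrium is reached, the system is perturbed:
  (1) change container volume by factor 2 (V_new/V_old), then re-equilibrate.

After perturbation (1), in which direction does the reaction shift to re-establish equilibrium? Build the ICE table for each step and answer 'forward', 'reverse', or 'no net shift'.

Direction: reverse

Q₀ = 0.009121 vs Keq = 0.001502 ⇒ Q>K, reverse
Step 1:
                    X           C           E           L
  init          9.669       1.717      0.3144      0.0257
  Δ           0.02005     0.04011     0.04011    -0.02005
  eq            9.689       1.757      0.3545    0.005647
  solve Keq expr → x = -0.02005; check Q = 0.001502
Then change container volume by factor 2 (V_new/V_old).
Step 2:
                    X           C           E           L
  init          4.845      0.8786      0.1773    0.002823
  Δ          0.002634    0.005268    0.005268   -0.002634
  eq            4.847      0.8838      0.1825  1.8946e-04
  solve Keq expr → x = -0.002634; check Q = 0.001502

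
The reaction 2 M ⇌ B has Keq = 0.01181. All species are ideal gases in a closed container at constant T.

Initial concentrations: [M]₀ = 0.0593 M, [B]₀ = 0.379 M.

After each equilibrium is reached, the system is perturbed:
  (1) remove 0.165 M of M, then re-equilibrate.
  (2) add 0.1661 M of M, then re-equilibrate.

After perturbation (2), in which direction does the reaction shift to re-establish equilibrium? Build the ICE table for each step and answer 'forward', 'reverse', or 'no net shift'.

Q₀ = 107.8 vs Keq = 0.01181 ⇒ Q>K, reverse
Step 1:
                  M         B
  init       0.0593     0.379
  Δ          0.7428   -0.3714
  eq         0.8021  0.007598
  solve Keq expr → x = -0.3714; check Q = 0.01181
Then remove 0.165 M of M.
Step 2:
                  M         B
  init       0.6371  0.007598
  Δ        0.005444 -0.002722
  eq         0.6425  0.004876
  solve Keq expr → x = -0.002722; check Q = 0.01181
Then add 0.1661 M of M.
Step 3:
                  M         B
  init       0.8086  0.004876
  Δ       -0.005485  0.002742
  eq         0.8032  0.007618
  solve Keq expr → x = 0.002742; check Q = 0.01181

Direction: forward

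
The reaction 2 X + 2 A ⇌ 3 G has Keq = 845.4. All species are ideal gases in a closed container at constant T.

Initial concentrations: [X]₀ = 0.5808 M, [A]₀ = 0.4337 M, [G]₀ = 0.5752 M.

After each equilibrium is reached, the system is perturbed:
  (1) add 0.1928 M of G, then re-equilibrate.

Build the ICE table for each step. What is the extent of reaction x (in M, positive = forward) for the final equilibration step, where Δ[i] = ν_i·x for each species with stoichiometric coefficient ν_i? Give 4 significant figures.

x = -0.0103 M

Q₀ = 2.999 vs Keq = 845.4 ⇒ Q<K, forward
Step 1:
                  X         A         G
  I          0.5808    0.4337    0.5752
  C         -0.3038   -0.3038    0.4556
  E           0.277    0.1299     1.031
  solve Keq expr → x = 0.1519; check Q = 845.4
Then add 0.1928 M of G.
Step 2:
                  X         A         G
  I           0.277    0.1299     1.224
  C         0.02059   0.02059  -0.03089
  E          0.2976    0.1505     1.193
  solve Keq expr → x = -0.0103; check Q = 845.4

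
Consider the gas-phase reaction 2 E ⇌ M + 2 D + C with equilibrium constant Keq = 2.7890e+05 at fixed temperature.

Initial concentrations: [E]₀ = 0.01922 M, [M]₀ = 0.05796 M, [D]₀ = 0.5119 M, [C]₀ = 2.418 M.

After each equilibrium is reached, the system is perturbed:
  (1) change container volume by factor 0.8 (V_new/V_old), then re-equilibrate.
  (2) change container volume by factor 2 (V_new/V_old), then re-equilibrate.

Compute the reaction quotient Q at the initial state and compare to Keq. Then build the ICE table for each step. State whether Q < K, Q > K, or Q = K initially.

Q₀ = 99.41; Q < K (proceeds forward)

Q₀ = 99.41 vs Keq = 2.7890e+05 ⇒ Q<K, forward
Step 1:
                  E         M         D         C
  Initial   0.01922   0.05796    0.5119     2.418
  Change   -0.01881  0.009407   0.01881  0.009407
  Equil   4.0638e-04   0.06737    0.5307     2.427
  solve Keq expr → x = 0.009407; check Q = 2.7890e+05
Then change container volume by factor 0.8 (V_new/V_old).
Step 2:
                  E         M         D         C
  Initial 5.0797e-04   0.08421    0.6634     3.034
  Change  1.2663e-04 -6.3313e-05 -1.2663e-04 -6.3313e-05
  Equil   6.3460e-04   0.08415    0.6633     3.034
  solve Keq expr → x = -6.3313e-05; check Q = 2.7890e+05
Then change container volume by factor 2 (V_new/V_old).
Step 3:
                  E         M         D         C
  Initial 3.1730e-04   0.04207    0.3316     1.517
  Change  -1.5842e-04 7.9210e-05 1.5842e-04 7.9210e-05
  Equil   1.5888e-04   0.04215    0.3318     1.517
  solve Keq expr → x = 7.9210e-05; check Q = 2.7890e+05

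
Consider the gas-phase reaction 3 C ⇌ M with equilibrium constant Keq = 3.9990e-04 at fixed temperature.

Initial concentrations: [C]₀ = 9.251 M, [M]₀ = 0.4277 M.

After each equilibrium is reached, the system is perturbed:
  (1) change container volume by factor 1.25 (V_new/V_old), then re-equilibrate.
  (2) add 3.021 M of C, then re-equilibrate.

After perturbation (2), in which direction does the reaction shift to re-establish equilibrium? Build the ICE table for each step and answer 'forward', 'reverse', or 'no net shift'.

Direction: forward

Q₀ = 5.4022e-04 vs Keq = 3.9990e-04 ⇒ Q>K, reverse
Step 1:
                  C         M
  I           9.251    0.4277
  C          0.2532  -0.08439
  E           9.504    0.3433
  solve Keq expr → x = -0.08439; check Q = 3.9990e-04
Then change container volume by factor 1.25 (V_new/V_old).
Step 2:
                  C         M
  I           7.603    0.2747
  C          0.2442  -0.08139
  E           7.847    0.1933
  solve Keq expr → x = -0.08139; check Q = 3.9990e-04
Then add 3.021 M of C.
Step 3:
                  C         M
  I           10.87    0.1933
  C         -0.6866    0.2289
  E           10.18    0.4221
  solve Keq expr → x = 0.2289; check Q = 3.9990e-04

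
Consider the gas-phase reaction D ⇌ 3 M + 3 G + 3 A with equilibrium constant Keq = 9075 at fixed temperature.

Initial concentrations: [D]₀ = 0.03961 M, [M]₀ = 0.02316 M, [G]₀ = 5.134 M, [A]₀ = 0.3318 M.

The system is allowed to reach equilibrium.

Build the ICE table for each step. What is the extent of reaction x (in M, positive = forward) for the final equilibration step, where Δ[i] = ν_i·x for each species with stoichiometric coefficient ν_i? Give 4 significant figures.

x = 0.03961 M

Q₀ = 0.00155 vs Keq = 9075 ⇒ Q<K, forward
Step 1:
                  D         M         G         A
  I         0.03961   0.02316     5.134    0.3318
  C        -0.03961    0.1188    0.1188    0.1188
  E       4.1823e-06     0.142     5.253    0.4506
  solve Keq expr → x = 0.03961; check Q = 9075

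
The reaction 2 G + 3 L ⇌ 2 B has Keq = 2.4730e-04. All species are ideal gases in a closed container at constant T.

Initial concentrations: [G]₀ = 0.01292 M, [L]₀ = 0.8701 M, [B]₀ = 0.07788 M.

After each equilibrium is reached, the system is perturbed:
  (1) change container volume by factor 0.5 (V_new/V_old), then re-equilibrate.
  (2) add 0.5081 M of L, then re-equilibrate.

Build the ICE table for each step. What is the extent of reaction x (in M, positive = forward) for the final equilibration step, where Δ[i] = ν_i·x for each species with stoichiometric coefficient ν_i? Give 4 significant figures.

Q₀ = 55.16 vs Keq = 2.4730e-04 ⇒ Q>K, reverse
Step 1:
                    G           L           B
  I           0.01292      0.8701     0.07788
  C           0.07651      0.1148    -0.07651
  E           0.08943      0.9849    0.001374
  solve Keq expr → x = -0.03825; check Q = 2.4730e-04
Then change container volume by factor 0.5 (V_new/V_old).
Step 2:
                    G           L           B
  I            0.1789        1.97    0.002749
  C         -0.004777   -0.007166    0.004777
  E            0.1741       1.963    0.007526
  solve Keq expr → x = 0.002389; check Q = 2.4730e-04
Then add 0.5081 M of L.
Step 3:
                    G           L           B
  I            0.1741       2.471    0.007526
  C           -0.0029    -0.00435      0.0029
  E            0.1712       2.466     0.01043
  solve Keq expr → x = 0.00145; check Q = 2.4730e-04

x = 0.00145 M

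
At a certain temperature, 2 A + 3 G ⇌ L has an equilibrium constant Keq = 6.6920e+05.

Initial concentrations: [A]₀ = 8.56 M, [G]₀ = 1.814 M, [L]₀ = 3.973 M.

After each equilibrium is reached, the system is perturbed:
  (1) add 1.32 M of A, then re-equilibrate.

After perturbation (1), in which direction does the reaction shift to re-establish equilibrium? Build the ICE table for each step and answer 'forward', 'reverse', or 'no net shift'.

Direction: forward

Q₀ = 0.009084 vs Keq = 6.6920e+05 ⇒ Q<K, forward
Step 1:
                    A           G           L
  Initial        8.56       1.814       3.973
  Change       -1.206      -1.809       0.603
  Equil         7.354    0.005019       4.576
  solve Keq expr → x = 0.603; check Q = 6.6920e+05
Then add 1.32 M of A.
Step 2:
                    A           G           L
  Initial       8.674    0.005019       4.576
  Change  -3.4860e-04 -5.2290e-04  1.7430e-04
  Equil         8.674    0.004496       4.576
  solve Keq expr → x = 1.7430e-04; check Q = 6.6920e+05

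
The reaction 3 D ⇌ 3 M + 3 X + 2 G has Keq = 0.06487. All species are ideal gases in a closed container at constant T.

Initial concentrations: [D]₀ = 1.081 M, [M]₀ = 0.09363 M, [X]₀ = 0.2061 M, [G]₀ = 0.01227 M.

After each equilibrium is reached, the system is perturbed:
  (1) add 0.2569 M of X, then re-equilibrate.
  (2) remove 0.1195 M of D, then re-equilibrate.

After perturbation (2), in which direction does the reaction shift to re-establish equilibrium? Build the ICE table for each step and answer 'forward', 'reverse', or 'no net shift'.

Q₀ = 8.5643e-10 vs Keq = 0.06487 ⇒ Q<K, forward
Step 1:
                  D         M         X         G
  Initial     1.081   0.09363    0.2061   0.01227
  Change    -0.5203    0.5203    0.5203    0.3469
  Equil      0.5607    0.6139    0.7264    0.3591
  solve Keq expr → x = 0.1734; check Q = 0.06487
Then add 0.2569 M of X.
Step 2:
                  D         M         X         G
  Initial    0.5607    0.6139    0.9833    0.3591
  Change    0.05262  -0.05262  -0.05262  -0.03508
  Equil      0.6133    0.5613    0.9307     0.324
  solve Keq expr → x = -0.01754; check Q = 0.06487
Then remove 0.1195 M of D.
Step 3:
                  D         M         X         G
  Initial    0.4938    0.5613    0.9307     0.324
  Change    0.03433  -0.03433  -0.03433  -0.02288
  Equil      0.5282     0.527    0.8963    0.3012
  solve Keq expr → x = -0.01144; check Q = 0.06487

Direction: reverse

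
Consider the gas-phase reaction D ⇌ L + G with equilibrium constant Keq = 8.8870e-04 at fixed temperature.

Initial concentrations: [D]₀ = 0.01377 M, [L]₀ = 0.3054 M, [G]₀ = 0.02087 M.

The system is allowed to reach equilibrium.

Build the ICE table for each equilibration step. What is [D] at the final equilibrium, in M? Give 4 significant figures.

Q₀ = 0.4629 vs Keq = 8.8870e-04 ⇒ Q>K, reverse
Step 1:
                   D          L          G
  I          0.01377     0.3054    0.02087
  C          0.02076   -0.02076   -0.02076
  E          0.03453     0.2846 1.0782e-04
  solve Keq expr → x = -0.02076; check Q = 8.8870e-04

[D]_eq = 0.03453 M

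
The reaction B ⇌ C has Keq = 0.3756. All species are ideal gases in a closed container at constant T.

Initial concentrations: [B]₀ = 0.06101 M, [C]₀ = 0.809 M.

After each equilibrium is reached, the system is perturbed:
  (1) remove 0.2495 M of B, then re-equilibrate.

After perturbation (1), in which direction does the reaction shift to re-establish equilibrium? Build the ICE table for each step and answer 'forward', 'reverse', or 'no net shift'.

Q₀ = 13.26 vs Keq = 0.3756 ⇒ Q>K, reverse
Step 1:
                   B          C
  Initial    0.06101      0.809
  Change      0.5714    -0.5714
  Equil       0.6325     0.2376
  solve Keq expr → x = -0.5714; check Q = 0.3756
Then remove 0.2495 M of B.
Step 2:
                   B          C
  Initial      0.383     0.2376
  Change     0.06812   -0.06812
  Equil       0.4511     0.1694
  solve Keq expr → x = -0.06812; check Q = 0.3756

Direction: reverse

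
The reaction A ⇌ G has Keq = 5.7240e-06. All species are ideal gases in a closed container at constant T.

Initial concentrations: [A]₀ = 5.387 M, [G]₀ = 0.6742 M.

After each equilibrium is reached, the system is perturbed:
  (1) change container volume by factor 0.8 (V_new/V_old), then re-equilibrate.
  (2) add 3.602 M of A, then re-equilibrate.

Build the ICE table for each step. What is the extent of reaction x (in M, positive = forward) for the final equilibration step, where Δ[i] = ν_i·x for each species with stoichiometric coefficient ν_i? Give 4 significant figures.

x = 2.0618e-05 M

Q₀ = 0.1252 vs Keq = 5.7240e-06 ⇒ Q>K, reverse
Step 1:
                  A         G
  I           5.387    0.6742
  C          0.6742   -0.6742
  E           6.061 3.4694e-05
  solve Keq expr → x = -0.6742; check Q = 5.7240e-06
Then change container volume by factor 0.8 (V_new/V_old).
Step 2:
                  A         G
  I           7.576 4.3368e-05
  C               0         0
  E           7.576 4.3368e-05
  solve Keq expr → x = 0; check Q = 5.7240e-06
Then add 3.602 M of A.
Step 3:
                  A         G
  I           11.18 4.3368e-05
  C       -2.0618e-05 2.0618e-05
  E           11.18 6.3985e-05
  solve Keq expr → x = 2.0618e-05; check Q = 5.7240e-06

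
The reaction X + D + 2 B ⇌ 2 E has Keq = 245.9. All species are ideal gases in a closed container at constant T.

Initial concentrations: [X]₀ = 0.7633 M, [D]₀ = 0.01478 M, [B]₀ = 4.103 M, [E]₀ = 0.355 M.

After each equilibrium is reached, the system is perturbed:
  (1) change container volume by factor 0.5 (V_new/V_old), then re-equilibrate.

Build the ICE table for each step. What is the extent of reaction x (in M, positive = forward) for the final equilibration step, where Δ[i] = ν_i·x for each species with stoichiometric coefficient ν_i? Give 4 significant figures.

x = 7.2577e-05 M

Q₀ = 0.6636 vs Keq = 245.9 ⇒ Q<K, forward
Step 1:
                    X           D           B           E
  init         0.7633     0.01478       4.103       0.355
  Δ          -0.01473    -0.01473    -0.02946     0.02946
  eq           0.7486  4.8392e-05       4.074      0.3845
  solve Keq expr → x = 0.01473; check Q = 245.9
Then change container volume by factor 0.5 (V_new/V_old).
Step 2:
                    X           D           B           E
  init          1.497  9.6785e-05       8.147      0.7689
  Δ       -7.2577e-05 -7.2577e-05 -1.4515e-04  1.4515e-04
  eq            1.497  2.4207e-05       8.147      0.7691
  solve Keq expr → x = 7.2577e-05; check Q = 245.9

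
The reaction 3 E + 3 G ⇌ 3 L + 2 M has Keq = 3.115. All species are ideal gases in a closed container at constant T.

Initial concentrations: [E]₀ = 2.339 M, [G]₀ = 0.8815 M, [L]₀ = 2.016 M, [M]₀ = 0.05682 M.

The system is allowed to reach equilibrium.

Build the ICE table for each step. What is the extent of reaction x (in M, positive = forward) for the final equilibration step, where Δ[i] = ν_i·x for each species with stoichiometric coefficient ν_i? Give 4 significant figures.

Q₀ = 0.003018 vs Keq = 3.115 ⇒ Q<K, forward
Step 1:
                    E           G           L           M
  I             2.339      0.8815       2.016     0.05682
  C           -0.4408     -0.4408      0.4408      0.2939
  E             1.898      0.4407       2.457      0.3507
  solve Keq expr → x = 0.1469; check Q = 3.115

x = 0.1469 M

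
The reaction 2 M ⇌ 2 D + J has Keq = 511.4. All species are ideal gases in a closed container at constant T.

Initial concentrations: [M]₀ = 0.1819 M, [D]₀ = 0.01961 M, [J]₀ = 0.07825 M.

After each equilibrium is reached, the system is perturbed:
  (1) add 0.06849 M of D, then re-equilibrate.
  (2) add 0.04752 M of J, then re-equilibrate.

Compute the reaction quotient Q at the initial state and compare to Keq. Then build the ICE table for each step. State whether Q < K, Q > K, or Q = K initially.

Q₀ = 9.0944e-04 vs Keq = 511.4 ⇒ Q<K, forward
Step 1:
                    M           D           J
  I            0.1819     0.01961     0.07825
  C           -0.1783      0.1783     0.08916
  E          0.003581      0.1979      0.1674
  solve Keq expr → x = 0.08916; check Q = 511.4
Then add 0.06849 M of D.
Step 2:
                    M           D           J
  I          0.003581      0.2664      0.1674
  C          0.001209   -0.001209 -6.0433e-04
  E           0.00479      0.2652      0.1668
  solve Keq expr → x = -6.0433e-04; check Q = 511.4
Then add 0.04752 M of J.
Step 3:
                    M           D           J
  I           0.00479      0.2652      0.2143
  C        6.2288e-04 -6.2288e-04 -3.1144e-04
  E          0.005413      0.2646       0.214
  solve Keq expr → x = -3.1144e-04; check Q = 511.4

Q₀ = 9.0944e-04; Q < K (proceeds forward)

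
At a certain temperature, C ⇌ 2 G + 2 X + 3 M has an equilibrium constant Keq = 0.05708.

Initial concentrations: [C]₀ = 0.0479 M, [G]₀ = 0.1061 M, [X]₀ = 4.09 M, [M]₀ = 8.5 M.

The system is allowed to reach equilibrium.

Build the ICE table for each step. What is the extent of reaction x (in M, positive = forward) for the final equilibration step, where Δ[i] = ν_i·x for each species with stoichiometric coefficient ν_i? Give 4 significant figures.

x = -0.05266 M

Q₀ = 2414 vs Keq = 0.05708 ⇒ Q>K, reverse
Step 1:
                    C           G           X           M
  Initial      0.0479      0.1061        4.09         8.5
  Change      0.05266     -0.1053     -0.1053      -0.158
  Equil        0.1006  7.8912e-04       3.985       8.342
  solve Keq expr → x = -0.05266; check Q = 0.05708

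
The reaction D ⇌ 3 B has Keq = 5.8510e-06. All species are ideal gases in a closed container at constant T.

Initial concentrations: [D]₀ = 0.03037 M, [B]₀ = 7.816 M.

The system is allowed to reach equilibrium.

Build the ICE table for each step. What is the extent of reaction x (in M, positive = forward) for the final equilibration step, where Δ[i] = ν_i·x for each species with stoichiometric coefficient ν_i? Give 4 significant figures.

x = -2.597 M

Q₀ = 1.5722e+04 vs Keq = 5.8510e-06 ⇒ Q>K, reverse
Step 1:
                  D         B
  init      0.03037     7.816
  Δ           2.597    -7.791
  eq          2.627   0.02486
  solve Keq expr → x = -2.597; check Q = 5.8510e-06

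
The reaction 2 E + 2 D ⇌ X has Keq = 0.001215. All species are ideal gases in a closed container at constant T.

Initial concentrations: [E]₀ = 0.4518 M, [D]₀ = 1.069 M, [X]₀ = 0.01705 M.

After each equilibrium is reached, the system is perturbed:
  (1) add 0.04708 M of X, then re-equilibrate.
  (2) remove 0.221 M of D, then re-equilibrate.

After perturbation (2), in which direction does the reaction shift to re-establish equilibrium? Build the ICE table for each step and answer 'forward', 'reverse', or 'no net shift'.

Direction: reverse

Q₀ = 0.07309 vs Keq = 0.001215 ⇒ Q>K, reverse
Step 1:
                    E           D           X
  I            0.4518       1.069     0.01705
  C            0.0334      0.0334     -0.0167
  E            0.4852       1.102  3.4762e-04
  solve Keq expr → x = -0.0167; check Q = 0.001215
Then add 0.04708 M of X.
Step 2:
                    E           D           X
  I            0.4852       1.102     0.04743
  C           0.09369     0.09369    -0.04685
  E            0.5789       1.196  5.8252e-04
  solve Keq expr → x = -0.04685; check Q = 0.001215
Then remove 0.221 M of D.
Step 3:
                    E           D           X
  I            0.5789      0.9751  5.8252e-04
  C        3.8909e-04  3.8909e-04 -1.9454e-04
  E            0.5793      0.9755  3.8797e-04
  solve Keq expr → x = -1.9454e-04; check Q = 0.001215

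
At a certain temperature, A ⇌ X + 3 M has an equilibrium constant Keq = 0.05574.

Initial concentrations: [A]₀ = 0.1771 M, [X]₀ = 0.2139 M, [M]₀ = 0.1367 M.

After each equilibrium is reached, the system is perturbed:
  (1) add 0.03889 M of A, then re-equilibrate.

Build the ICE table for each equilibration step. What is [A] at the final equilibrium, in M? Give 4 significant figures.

[A]_eq = 0.156 M

Q₀ = 0.003085 vs Keq = 0.05574 ⇒ Q<K, forward
Step 1:
                   A          X          M
  I           0.1771     0.2139     0.1367
  C         -0.05306    0.05306     0.1592
  E            0.124      0.267     0.2959
  solve Keq expr → x = 0.05306; check Q = 0.05574
Then add 0.03889 M of A.
Step 2:
                   A          X          M
  I           0.1629      0.267     0.2959
  C        -0.006927   0.006927    0.02078
  E            0.156     0.2739     0.3167
  solve Keq expr → x = 0.006927; check Q = 0.05574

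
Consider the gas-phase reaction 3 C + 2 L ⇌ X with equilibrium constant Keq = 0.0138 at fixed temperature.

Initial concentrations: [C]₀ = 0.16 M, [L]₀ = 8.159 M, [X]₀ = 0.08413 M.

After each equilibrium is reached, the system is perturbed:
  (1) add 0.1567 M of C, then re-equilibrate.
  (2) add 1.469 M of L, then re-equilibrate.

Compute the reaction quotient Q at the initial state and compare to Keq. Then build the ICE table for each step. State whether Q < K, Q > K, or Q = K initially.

Q₀ = 0.3085; Q > K (proceeds reverse)

Q₀ = 0.3085 vs Keq = 0.0138 ⇒ Q>K, reverse
Step 1:
                  C         L         X
  init         0.16     8.159   0.08413
  Δ          0.1598    0.1066  -0.05328
  eq         0.3198     8.266   0.03085
  solve Keq expr → x = -0.05328; check Q = 0.0138
Then add 0.1567 M of C.
Step 2:
                  C         L         X
  init       0.4765     8.266   0.03085
  Δ        -0.08066  -0.05378   0.02689
  eq         0.3959     8.212   0.05774
  solve Keq expr → x = 0.02689; check Q = 0.0138
Then add 1.469 M of L.
Step 3:
                  C         L         X
  init       0.3959     9.681   0.05774
  Δ        -0.02464  -0.01642  0.008212
  eq         0.3712     9.664   0.06595
  solve Keq expr → x = 0.008212; check Q = 0.0138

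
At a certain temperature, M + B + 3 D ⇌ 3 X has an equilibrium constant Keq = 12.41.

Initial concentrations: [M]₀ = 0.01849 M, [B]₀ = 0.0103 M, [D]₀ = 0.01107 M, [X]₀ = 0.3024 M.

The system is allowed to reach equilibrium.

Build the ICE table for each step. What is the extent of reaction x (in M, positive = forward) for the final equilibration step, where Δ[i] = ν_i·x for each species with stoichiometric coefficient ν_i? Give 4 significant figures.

Q₀ = 1.0704e+08 vs Keq = 12.41 ⇒ Q>K, reverse
Step 1:
                   M          B          D          X
  Initial    0.01849     0.0103    0.01107     0.3024
  Change     0.06882    0.06882     0.2065    -0.2065
  Equil      0.08731    0.07912     0.2175    0.09593
  solve Keq expr → x = -0.06882; check Q = 12.41

x = -0.06882 M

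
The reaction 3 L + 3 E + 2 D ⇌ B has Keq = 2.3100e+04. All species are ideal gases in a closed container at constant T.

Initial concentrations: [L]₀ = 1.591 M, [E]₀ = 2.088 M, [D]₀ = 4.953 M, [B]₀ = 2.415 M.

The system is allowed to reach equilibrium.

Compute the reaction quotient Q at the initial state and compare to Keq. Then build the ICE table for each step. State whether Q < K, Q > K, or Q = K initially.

Q₀ = 0.002685; Q < K (proceeds forward)

Q₀ = 0.002685 vs Keq = 2.3100e+04 ⇒ Q<K, forward
Step 1:
                  L         E         D         B
  Initial     1.591     2.088     4.953     2.415
  Change     -1.553    -1.553    -1.035    0.5177
  Equil     0.03782    0.5348     3.918     2.933
  solve Keq expr → x = 0.5177; check Q = 2.3100e+04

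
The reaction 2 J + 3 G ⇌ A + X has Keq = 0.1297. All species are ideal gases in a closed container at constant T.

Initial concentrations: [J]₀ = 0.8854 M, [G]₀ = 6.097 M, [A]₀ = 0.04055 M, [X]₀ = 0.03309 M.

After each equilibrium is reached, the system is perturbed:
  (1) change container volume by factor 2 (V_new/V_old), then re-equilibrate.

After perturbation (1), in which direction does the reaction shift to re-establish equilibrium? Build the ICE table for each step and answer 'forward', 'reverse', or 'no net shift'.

Q₀ = 7.5520e-06 vs Keq = 0.1297 ⇒ Q<K, forward
Step 1:
                    J           G           A           X
  I            0.8854       6.097     0.04055     0.03309
  C           -0.7775      -1.166      0.3887      0.3887
  E            0.1079       4.931      0.4293      0.4218
  solve Keq expr → x = 0.3887; check Q = 0.1297
Then change container volume by factor 2 (V_new/V_old).
Step 2:
                    J           G           A           X
  I           0.05396       2.465      0.2146      0.2109
  C            0.0671      0.1007    -0.03355    -0.03355
  E            0.1211       2.566      0.1811      0.1774
  solve Keq expr → x = -0.03355; check Q = 0.1297

Direction: reverse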